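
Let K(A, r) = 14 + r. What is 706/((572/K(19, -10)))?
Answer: 706/143 ≈ 4.9371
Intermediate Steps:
706/((572/K(19, -10))) = 706/((572/(14 - 10))) = 706/((572/4)) = 706/((572*(¼))) = 706/143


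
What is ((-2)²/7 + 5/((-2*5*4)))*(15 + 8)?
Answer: 575/56 ≈ 10.268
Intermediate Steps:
((-2)²/7 + 5/((-2*5*4)))*(15 + 8) = (4*(⅐) + 5/((-10*4)))*23 = (4/7 + 5/(-40))*23 = (4/7 + 5*(-1/40))*23 = (4/7 - ⅛)*23 = (25/56)*23 = 575/56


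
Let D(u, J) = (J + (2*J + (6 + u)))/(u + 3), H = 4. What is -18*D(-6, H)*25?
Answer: 1800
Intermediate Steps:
D(u, J) = (6 + u + 3*J)/(3 + u) (D(u, J) = (J + (6 + u + 2*J))/(3 + u) = (6 + u + 3*J)/(3 + u))
-18*D(-6, H)*25 = -18*(6 - 6 + 3*4)/(3 - 6)*25 = -18*(6 - 6 + 12)/(-3)*25 = -(-6)*12*25 = -18*(-4)*25 = 72*25 = 1800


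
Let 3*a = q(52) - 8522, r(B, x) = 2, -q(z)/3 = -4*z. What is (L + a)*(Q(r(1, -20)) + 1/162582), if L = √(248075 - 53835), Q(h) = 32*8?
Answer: -164361301357/243873 + 166483972*√3035/81291 ≈ -5.6114e+5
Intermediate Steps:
q(z) = 12*z (q(z) = -(-12)*z = 12*z)
Q(h) = 256
L = 8*√3035 (L = √194240 = 8*√3035 ≈ 440.73)
a = -7898/3 (a = (12*52 - 8522)/3 = (624 - 8522)/3 = (⅓)*(-7898) = -7898/3 ≈ -2632.7)
(L + a)*(Q(r(1, -20)) + 1/162582) = (8*√3035 - 7898/3)*(256 + 1/162582) = (-7898/3 + 8*√3035)*(256 + 1/162582) = (-7898/3 + 8*√3035)*(41620993/162582) = -164361301357/243873 + 166483972*√3035/81291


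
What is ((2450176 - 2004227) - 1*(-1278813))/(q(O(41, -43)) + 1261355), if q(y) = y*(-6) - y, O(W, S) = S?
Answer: 862381/630828 ≈ 1.3671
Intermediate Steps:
q(y) = -7*y (q(y) = -6*y - y = -7*y)
((2450176 - 2004227) - 1*(-1278813))/(q(O(41, -43)) + 1261355) = ((2450176 - 2004227) - 1*(-1278813))/(-7*(-43) + 1261355) = (445949 + 1278813)/(301 + 1261355) = 1724762/1261656 = 1724762*(1/1261656) = 862381/630828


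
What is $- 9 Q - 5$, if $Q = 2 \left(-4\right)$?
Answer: $67$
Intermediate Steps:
$Q = -8$
$- 9 Q - 5 = \left(-9\right) \left(-8\right) - 5 = 72 - 5 = 67$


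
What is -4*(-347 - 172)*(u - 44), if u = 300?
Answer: 531456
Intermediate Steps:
-4*(-347 - 172)*(u - 44) = -4*(-347 - 172)*(300 - 44) = -(-2076)*256 = -4*(-132864) = 531456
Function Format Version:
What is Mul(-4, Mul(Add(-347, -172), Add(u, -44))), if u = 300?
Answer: 531456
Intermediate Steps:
Mul(-4, Mul(Add(-347, -172), Add(u, -44))) = Mul(-4, Mul(Add(-347, -172), Add(300, -44))) = Mul(-4, Mul(-519, 256)) = Mul(-4, -132864) = 531456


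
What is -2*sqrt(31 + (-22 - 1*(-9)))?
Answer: -6*sqrt(2) ≈ -8.4853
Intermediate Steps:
-2*sqrt(31 + (-22 - 1*(-9))) = -2*sqrt(31 + (-22 + 9)) = -2*sqrt(31 - 13) = -6*sqrt(2)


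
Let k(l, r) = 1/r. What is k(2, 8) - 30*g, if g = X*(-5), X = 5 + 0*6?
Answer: 6001/8 ≈ 750.13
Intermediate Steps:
X = 5 (X = 5 + 0 = 5)
g = -25 (g = 5*(-5) = -25)
k(2, 8) - 30*g = 1/8 - 30*(-25) = 1/8 + 750 = 6001/8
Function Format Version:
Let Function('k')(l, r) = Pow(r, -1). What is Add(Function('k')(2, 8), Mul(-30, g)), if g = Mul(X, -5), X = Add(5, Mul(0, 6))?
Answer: Rational(6001, 8) ≈ 750.13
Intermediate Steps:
X = 5 (X = Add(5, 0) = 5)
g = -25 (g = Mul(5, -5) = -25)
Add(Function('k')(2, 8), Mul(-30, g)) = Add(Pow(8, -1), Mul(-30, -25)) = Add(Rational(1, 8), 750) = Rational(6001, 8)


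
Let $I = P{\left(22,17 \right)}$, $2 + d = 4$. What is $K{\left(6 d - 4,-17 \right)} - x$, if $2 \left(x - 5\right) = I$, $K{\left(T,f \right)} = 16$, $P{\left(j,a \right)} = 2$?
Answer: $10$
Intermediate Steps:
$d = 2$ ($d = -2 + 4 = 2$)
$I = 2$
$x = 6$ ($x = 5 + \frac{1}{2} \cdot 2 = 5 + 1 = 6$)
$K{\left(6 d - 4,-17 \right)} - x = 16 - 6 = 10$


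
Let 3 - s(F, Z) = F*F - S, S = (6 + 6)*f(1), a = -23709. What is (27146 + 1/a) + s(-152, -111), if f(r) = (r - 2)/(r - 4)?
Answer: 95997740/23709 ≈ 4049.0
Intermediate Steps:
f(r) = (-2 + r)/(-4 + r)
S = 4 (S = (6 + 6)*((-2 + 1)/(-4 + 1)) = 12*(-1/(-3)) = 12*(-1/3*(-1)) = 12*(1/3) = 4)
s(F, Z) = 7 - F**2 (s(F, Z) = 3 - (F*F - 1*4) = 3 - (F**2 - 4) = 3 - (-4 + F**2) = 3 + (4 - F**2) = 7 - F**2)
(27146 + 1/a) + s(-152, -111) = (27146 + 1/(-23709)) + (7 - 1*(-152)**2) = (27146 - 1/23709) + (7 - 1*23104) = 643604513/23709 + (7 - 23104) = 643604513/23709 - 23097 = 95997740/23709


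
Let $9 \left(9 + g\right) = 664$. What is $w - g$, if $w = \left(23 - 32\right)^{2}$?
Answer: $\frac{146}{9} \approx 16.222$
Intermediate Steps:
$w = 81$ ($w = \left(-9\right)^{2} = 81$)
$g = \frac{583}{9}$ ($g = -9 + \frac{1}{9} \cdot 664 = -9 + \frac{664}{9} = \frac{583}{9} \approx 64.778$)
$w - g = 81 - \frac{583}{9} = \frac{146}{9}$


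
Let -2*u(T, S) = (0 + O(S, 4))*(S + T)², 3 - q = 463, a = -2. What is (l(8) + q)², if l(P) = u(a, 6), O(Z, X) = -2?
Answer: 197136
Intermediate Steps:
q = -460 (q = 3 - 1*463 = 3 - 463 = -460)
u(T, S) = (S + T)² (u(T, S) = -(0 - 2)*(S + T)²/2 = -(-1)*(S + T)² = (S + T)²)
l(P) = 16 (l(P) = (6 - 2)² = 4² = 16)
(l(8) + q)² = (16 - 460)² = (-444)² = 197136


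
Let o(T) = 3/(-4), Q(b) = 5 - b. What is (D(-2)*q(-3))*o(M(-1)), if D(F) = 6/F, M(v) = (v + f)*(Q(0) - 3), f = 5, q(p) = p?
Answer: -27/4 ≈ -6.7500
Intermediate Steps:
M(v) = 10 + 2*v (M(v) = (v + 5)*((5 - 1*0) - 3) = (5 + v)*((5 + 0) - 3) = (5 + v)*(5 - 3) = (5 + v)*2 = 10 + 2*v)
o(T) = -¾ (o(T) = 3*(-¼) = -¾)
(D(-2)*q(-3))*o(M(-1)) = ((6/(-2))*(-3))*(-¾) = ((6*(-½))*(-3))*(-¾) = -3*(-3)*(-¾) = 9*(-¾) = -27/4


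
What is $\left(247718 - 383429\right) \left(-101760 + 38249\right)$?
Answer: $8619141321$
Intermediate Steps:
$\left(247718 - 383429\right) \left(-101760 + 38249\right) = \left(-135711\right) \left(-63511\right) = 8619141321$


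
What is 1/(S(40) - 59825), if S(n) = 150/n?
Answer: -4/239285 ≈ -1.6716e-5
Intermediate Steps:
1/(S(40) - 59825) = 1/(150/40 - 59825) = 1/(150*(1/40) - 59825) = 1/(15/4 - 59825) = 1/(-239285/4) = -4/239285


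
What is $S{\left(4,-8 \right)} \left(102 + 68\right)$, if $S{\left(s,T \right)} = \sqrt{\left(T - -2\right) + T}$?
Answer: $170 i \sqrt{14} \approx 636.08 i$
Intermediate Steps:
$S{\left(s,T \right)} = \sqrt{2 + 2 T}$ ($S{\left(s,T \right)} = \sqrt{\left(T + 2\right) + T} = \sqrt{\left(2 + T\right) + T} = \sqrt{2 + 2 T}$)
$S{\left(4,-8 \right)} \left(102 + 68\right) = \sqrt{2 + 2 \left(-8\right)} \left(102 + 68\right) = \sqrt{2 - 16} \cdot 170 = \sqrt{-14} \cdot 170 = i \sqrt{14} \cdot 170 = 170 i \sqrt{14}$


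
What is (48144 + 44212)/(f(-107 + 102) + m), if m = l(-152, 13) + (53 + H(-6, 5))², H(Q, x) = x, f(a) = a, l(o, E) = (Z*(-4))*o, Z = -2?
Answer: 92356/2143 ≈ 43.097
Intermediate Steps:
l(o, E) = 8*o (l(o, E) = (-2*(-4))*o = 8*o)
m = 2148 (m = 8*(-152) + (53 + 5)² = -1216 + 58² = -1216 + 3364 = 2148)
(48144 + 44212)/(f(-107 + 102) + m) = (48144 + 44212)/((-107 + 102) + 2148) = 92356/(-5 + 2148) = 92356/2143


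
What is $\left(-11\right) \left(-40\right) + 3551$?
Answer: $3991$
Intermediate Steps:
$\left(-11\right) \left(-40\right) + 3551 = 440 + 3551 = 3991$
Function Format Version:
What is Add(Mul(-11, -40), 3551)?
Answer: 3991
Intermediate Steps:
Add(Mul(-11, -40), 3551) = Add(440, 3551) = 3991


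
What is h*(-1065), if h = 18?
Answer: -19170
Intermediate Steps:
h*(-1065) = 18*(-1065) = -19170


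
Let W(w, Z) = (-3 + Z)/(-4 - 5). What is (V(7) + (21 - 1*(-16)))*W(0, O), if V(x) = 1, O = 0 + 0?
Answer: 38/3 ≈ 12.667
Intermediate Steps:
O = 0
W(w, Z) = 1/3 - Z/9 (W(w, Z) = (-3 + Z)/(-9) = (-3 + Z)*(-1/9) = 1/3 - Z/9)
(V(7) + (21 - 1*(-16)))*W(0, O) = (1 + (21 - 1*(-16)))*(1/3 - 1/9*0) = (1 + (21 + 16))*(1/3 + 0) = (1 + 37)*(1/3) = 38*(1/3) = 38/3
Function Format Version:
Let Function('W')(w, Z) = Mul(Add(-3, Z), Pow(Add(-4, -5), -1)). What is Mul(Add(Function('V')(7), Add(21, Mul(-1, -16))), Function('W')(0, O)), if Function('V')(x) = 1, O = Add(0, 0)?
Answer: Rational(38, 3) ≈ 12.667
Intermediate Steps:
O = 0
Function('W')(w, Z) = Add(Rational(1, 3), Mul(Rational(-1, 9), Z)) (Function('W')(w, Z) = Mul(Add(-3, Z), Pow(-9, -1)) = Mul(Add(-3, Z), Rational(-1, 9)) = Add(Rational(1, 3), Mul(Rational(-1, 9), Z)))
Mul(Add(Function('V')(7), Add(21, Mul(-1, -16))), Function('W')(0, O)) = Mul(Add(1, Add(21, Mul(-1, -16))), Add(Rational(1, 3), Mul(Rational(-1, 9), 0))) = Mul(Add(1, Add(21, 16)), Add(Rational(1, 3), 0)) = Mul(Add(1, 37), Rational(1, 3)) = Mul(38, Rational(1, 3)) = Rational(38, 3)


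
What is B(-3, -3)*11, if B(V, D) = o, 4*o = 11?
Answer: 121/4 ≈ 30.250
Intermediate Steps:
o = 11/4 (o = (1/4)*11 = 11/4 ≈ 2.7500)
B(V, D) = 11/4
B(-3, -3)*11 = (11/4)*11 = 121/4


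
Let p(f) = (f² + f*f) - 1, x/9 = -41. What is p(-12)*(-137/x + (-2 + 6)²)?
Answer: 42287/9 ≈ 4698.6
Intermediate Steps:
x = -369 (x = 9*(-41) = -369)
p(f) = -1 + 2*f² (p(f) = (f² + f²) - 1 = 2*f² - 1 = -1 + 2*f²)
p(-12)*(-137/x + (-2 + 6)²) = (-1 + 2*(-12)²)*(-137/(-369) + (-2 + 6)²) = (-1 + 2*144)*(-137*(-1/369) + 4²) = (-1 + 288)*(137/369 + 16) = 287*(6041/369) = 42287/9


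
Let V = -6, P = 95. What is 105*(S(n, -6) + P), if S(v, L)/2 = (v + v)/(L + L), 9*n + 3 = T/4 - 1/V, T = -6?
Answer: 269780/27 ≈ 9991.8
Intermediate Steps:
n = -13/27 (n = -1/3 + (-6/4 - 1/(-6))/9 = -1/3 + (-6*1/4 - 1*(-1/6))/9 = -1/3 + (-3/2 + 1/6)/9 = -1/3 + (1/9)*(-4/3) = -1/3 - 4/27 = -13/27 ≈ -0.48148)
S(v, L) = 2*v/L (S(v, L) = 2*((v + v)/(L + L)) = 2*((2*v)/((2*L))) = 2*((2*v)*(1/(2*L))) = 2*(v/L) = 2*v/L)
105*(S(n, -6) + P) = 105*(2*(-13/27)/(-6) + 95) = 105*(2*(-13/27)*(-1/6) + 95) = 105*(13/81 + 95) = 105*(7708/81) = 269780/27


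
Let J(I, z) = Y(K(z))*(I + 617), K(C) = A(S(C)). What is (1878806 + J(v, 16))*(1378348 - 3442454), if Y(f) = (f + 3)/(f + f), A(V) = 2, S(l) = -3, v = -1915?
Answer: -3874705725451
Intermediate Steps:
K(C) = 2
Y(f) = (3 + f)/(2*f) (Y(f) = (3 + f)/((2*f)) = (3 + f)*(1/(2*f)) = (3 + f)/(2*f))
J(I, z) = 3085/4 + 5*I/4 (J(I, z) = ((½)*(3 + 2)/2)*(I + 617) = ((½)*(½)*5)*(617 + I) = 5*(617 + I)/4 = 3085/4 + 5*I/4)
(1878806 + J(v, 16))*(1378348 - 3442454) = (1878806 + (3085/4 + (5/4)*(-1915)))*(1378348 - 3442454) = (1878806 + (3085/4 - 9575/4))*(-2064106) = (1878806 - 3245/2)*(-2064106) = (3754367/2)*(-2064106) = -3874705725451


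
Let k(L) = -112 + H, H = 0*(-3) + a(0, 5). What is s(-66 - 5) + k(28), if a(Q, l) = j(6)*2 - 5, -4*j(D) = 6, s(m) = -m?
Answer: -49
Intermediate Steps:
j(D) = -3/2 (j(D) = -¼*6 = -3/2)
a(Q, l) = -8 (a(Q, l) = -3/2*2 - 5 = -3 - 5 = -8)
H = -8 (H = 0*(-3) - 8 = 0 - 8 = -8)
k(L) = -120 (k(L) = -112 - 8 = -120)
s(-66 - 5) + k(28) = -(-66 - 5) - 120 = -1*(-71) - 120 = 71 - 120 = -49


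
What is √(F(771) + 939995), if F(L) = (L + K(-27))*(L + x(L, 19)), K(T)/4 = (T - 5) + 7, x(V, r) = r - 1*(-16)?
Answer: √1480821 ≈ 1216.9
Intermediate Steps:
x(V, r) = 16 + r (x(V, r) = r + 16 = 16 + r)
K(T) = 8 + 4*T (K(T) = 4*((T - 5) + 7) = 4*((-5 + T) + 7) = 4*(2 + T) = 8 + 4*T)
F(L) = (-100 + L)*(35 + L) (F(L) = (L + (8 + 4*(-27)))*(L + (16 + 19)) = (L + (8 - 108))*(L + 35) = (L - 100)*(35 + L) = (-100 + L)*(35 + L))
√(F(771) + 939995) = √((-3500 + 771² - 65*771) + 939995) = √((-3500 + 594441 - 50115) + 939995) = √(540826 + 939995) = √1480821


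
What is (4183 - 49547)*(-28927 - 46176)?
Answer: 3406972492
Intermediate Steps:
(4183 - 49547)*(-28927 - 46176) = -45364*(-75103) = 3406972492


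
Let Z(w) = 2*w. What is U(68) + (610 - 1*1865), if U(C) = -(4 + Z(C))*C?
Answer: -10775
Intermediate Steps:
U(C) = -C*(4 + 2*C) (U(C) = -(4 + 2*C)*C = -C*(4 + 2*C))
U(68) + (610 - 1*1865) = -2*68*(2 + 68) + (610 - 1*1865) = -2*68*70 + (610 - 1865) = -9520 - 1255 = -10775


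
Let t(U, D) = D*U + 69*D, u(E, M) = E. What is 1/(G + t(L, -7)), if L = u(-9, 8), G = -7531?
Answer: -1/7951 ≈ -0.00012577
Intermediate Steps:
L = -9
t(U, D) = 69*D + D*U
1/(G + t(L, -7)) = 1/(-7531 - 7*(69 - 9)) = 1/(-7531 - 7*60) = 1/(-7531 - 420) = 1/(-7951) = -1/7951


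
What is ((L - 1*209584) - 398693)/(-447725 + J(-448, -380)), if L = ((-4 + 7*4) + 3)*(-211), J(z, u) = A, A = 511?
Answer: 306987/223607 ≈ 1.3729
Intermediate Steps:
J(z, u) = 511
L = -5697 (L = ((-4 + 28) + 3)*(-211) = (24 + 3)*(-211) = 27*(-211) = -5697)
((L - 1*209584) - 398693)/(-447725 + J(-448, -380)) = ((-5697 - 1*209584) - 398693)/(-447725 + 511) = ((-5697 - 209584) - 398693)/(-447214) = (-215281 - 398693)*(-1/447214) = -613974*(-1/447214) = 306987/223607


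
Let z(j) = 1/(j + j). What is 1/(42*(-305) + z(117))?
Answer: -234/2997539 ≈ -7.8064e-5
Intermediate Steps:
z(j) = 1/(2*j)
1/(42*(-305) + z(117)) = 1/(42*(-305) + (½)/117) = 1/(-12810 + (½)*(1/117)) = 1/(-12810 + 1/234) = 1/(-2997539/234) = -234/2997539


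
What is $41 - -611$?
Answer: $652$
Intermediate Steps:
$41 - -611 = 41 + 611 = 652$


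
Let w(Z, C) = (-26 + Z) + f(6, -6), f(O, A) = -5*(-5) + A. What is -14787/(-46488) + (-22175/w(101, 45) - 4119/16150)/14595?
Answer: 25913674940311/85834937643000 ≈ 0.30190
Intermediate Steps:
f(O, A) = 25 + A
w(Z, C) = -7 + Z (w(Z, C) = (-26 + Z) + (25 - 6) = (-26 + Z) + 19 = -7 + Z)
-14787/(-46488) + (-22175/w(101, 45) - 4119/16150)/14595 = -14787/(-46488) + (-22175/(-7 + 101) - 4119/16150)/14595 = -14787*(-1/46488) + (-22175/94 - 4119*1/16150)*(1/14595) = 4929/15496 + (-22175*1/94 - 4119/16150)*(1/14595) = 4929/15496 + (-22175/94 - 4119/16150)*(1/14595) = 4929/15496 - 89628359/379525*1/14595 = 4929/15496 - 89628359/5539167375 = 25913674940311/85834937643000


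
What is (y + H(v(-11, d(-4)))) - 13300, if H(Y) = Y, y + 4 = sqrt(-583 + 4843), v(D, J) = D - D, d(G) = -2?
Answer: -13304 + 2*sqrt(1065) ≈ -13239.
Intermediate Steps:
v(D, J) = 0
y = -4 + 2*sqrt(1065) (y = -4 + sqrt(-583 + 4843) = -4 + sqrt(4260) = -4 + 2*sqrt(1065) ≈ 61.269)
(y + H(v(-11, d(-4)))) - 13300 = ((-4 + 2*sqrt(1065)) + 0) - 13300 = (-4 + 2*sqrt(1065)) - 13300 = -13304 + 2*sqrt(1065)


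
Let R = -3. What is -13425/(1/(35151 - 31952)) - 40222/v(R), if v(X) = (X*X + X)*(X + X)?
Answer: -773018239/18 ≈ -4.2945e+7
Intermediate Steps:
v(X) = 2*X*(X + X²) (v(X) = (X² + X)*(2*X) = (X + X²)*(2*X) = 2*X*(X + X²))
-13425/(1/(35151 - 31952)) - 40222/v(R) = -13425/(1/(35151 - 31952)) - 40222*1/(18*(1 - 3)) = -13425/(1/3199) - 40222/(2*9*(-2)) = -13425/1/3199 - 40222/(-36) = -13425*3199 - 40222*(-1/36) = -42946575 + 20111/18 = -773018239/18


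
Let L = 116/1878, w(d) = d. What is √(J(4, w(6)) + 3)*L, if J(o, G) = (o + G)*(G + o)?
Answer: 58*√103/939 ≈ 0.62687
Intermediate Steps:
J(o, G) = (G + o)² (J(o, G) = (G + o)*(G + o) = (G + o)²)
L = 58/939 (L = 116*(1/1878) = 58/939 ≈ 0.061768)
√(J(4, w(6)) + 3)*L = √((6 + 4)² + 3)*(58/939) = √(10² + 3)*(58/939) = √(100 + 3)*(58/939) = √103*(58/939) = 58*√103/939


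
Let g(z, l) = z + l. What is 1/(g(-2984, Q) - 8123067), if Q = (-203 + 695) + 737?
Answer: -1/8124822 ≈ -1.2308e-7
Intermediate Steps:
Q = 1229 (Q = 492 + 737 = 1229)
g(z, l) = l + z
1/(g(-2984, Q) - 8123067) = 1/((1229 - 2984) - 8123067) = 1/(-1755 - 8123067) = 1/(-8124822) = -1/8124822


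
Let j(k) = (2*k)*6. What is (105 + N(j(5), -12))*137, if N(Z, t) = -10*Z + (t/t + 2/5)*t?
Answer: -350583/5 ≈ -70117.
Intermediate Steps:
j(k) = 12*k
N(Z, t) = -10*Z + 7*t/5 (N(Z, t) = -10*Z + (1 + 2*(⅕))*t = -10*Z + (1 + ⅖)*t = -10*Z + 7*t/5)
(105 + N(j(5), -12))*137 = (105 + (-120*5 + (7/5)*(-12)))*137 = (105 + (-10*60 - 84/5))*137 = (105 + (-600 - 84/5))*137 = (105 - 3084/5)*137 = -2559/5*137 = -350583/5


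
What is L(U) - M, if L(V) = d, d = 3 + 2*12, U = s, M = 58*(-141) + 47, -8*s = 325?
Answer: 8158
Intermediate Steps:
s = -325/8 (s = -⅛*325 = -325/8 ≈ -40.625)
M = -8131 (M = -8178 + 47 = -8131)
U = -325/8 ≈ -40.625
d = 27 (d = 3 + 24 = 27)
L(V) = 27
L(U) - M = 27 - 1*(-8131) = 27 + 8131 = 8158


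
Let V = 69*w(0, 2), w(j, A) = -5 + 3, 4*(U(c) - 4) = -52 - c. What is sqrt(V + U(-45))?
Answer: I*sqrt(543)/2 ≈ 11.651*I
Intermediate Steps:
U(c) = -9 - c/4 (U(c) = 4 + (-52 - c)/4 = 4 + (-13 - c/4) = -9 - c/4)
w(j, A) = -2
V = -138 (V = 69*(-2) = -138)
sqrt(V + U(-45)) = sqrt(-138 + (-9 - 1/4*(-45))) = sqrt(-138 + (-9 + 45/4)) = sqrt(-138 + 9/4) = sqrt(-543/4) = I*sqrt(543)/2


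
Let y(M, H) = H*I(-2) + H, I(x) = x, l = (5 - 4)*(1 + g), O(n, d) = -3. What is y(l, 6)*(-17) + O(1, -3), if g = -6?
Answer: 99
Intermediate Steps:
l = -5 (l = (5 - 4)*(1 - 6) = 1*(-5) = -5)
y(M, H) = -H (y(M, H) = H*(-2) + H = -2*H + H = -H)
y(l, 6)*(-17) + O(1, -3) = -1*6*(-17) - 3 = -6*(-17) - 3 = 102 - 3 = 99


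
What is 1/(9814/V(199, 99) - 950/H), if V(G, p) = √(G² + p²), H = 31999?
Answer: 375443467025/24654984420216399 + 5024453956907*√49402/49309968840432798 ≈ 0.022663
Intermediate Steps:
1/(9814/V(199, 99) - 950/H) = 1/(9814/(√(199² + 99²)) - 950/31999) = 1/(9814/(√(39601 + 9801)) - 950*1/31999) = 1/(9814/(√49402) - 950/31999) = 1/(9814*(√49402/49402) - 950/31999) = 1/(4907*√49402/24701 - 950/31999) = 1/(-950/31999 + 4907*√49402/24701)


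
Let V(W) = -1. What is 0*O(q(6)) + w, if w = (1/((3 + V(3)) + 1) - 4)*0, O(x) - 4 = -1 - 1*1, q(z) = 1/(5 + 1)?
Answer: 0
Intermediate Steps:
q(z) = 1/6
O(x) = 2 (O(x) = 4 + (-1 - 1*1) = 4 + (-1 - 1) = 4 - 2 = 2)
w = 0 (w = (1/((3 - 1) + 1) - 4)*0 = (1/(2 + 1) - 4)*0 = (1/3 - 4)*0 = -11/3*0 = 0)
0*O(q(6)) + w = 0*2 + 0 = 0 + 0 = 0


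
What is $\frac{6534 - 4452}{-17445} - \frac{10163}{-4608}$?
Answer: $\frac{55899893}{26795520} \approx 2.0862$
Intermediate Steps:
$\frac{6534 - 4452}{-17445} - \frac{10163}{-4608} = \left(6534 - 4452\right) \left(- \frac{1}{17445}\right) - - \frac{10163}{4608} = 2082 \left(- \frac{1}{17445}\right) + \frac{10163}{4608} = - \frac{694}{5815} + \frac{10163}{4608} = \frac{55899893}{26795520}$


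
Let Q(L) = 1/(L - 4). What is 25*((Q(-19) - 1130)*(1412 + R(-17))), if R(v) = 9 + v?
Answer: -912284100/23 ≈ -3.9665e+7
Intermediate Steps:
Q(L) = 1/(-4 + L)
25*((Q(-19) - 1130)*(1412 + R(-17))) = 25*((1/(-4 - 19) - 1130)*(1412 + (9 - 17))) = 25*((1/(-23) - 1130)*(1412 - 8)) = 25*((-1/23 - 1130)*1404) = 25*(-25991/23*1404) = 25*(-36491364/23) = -912284100/23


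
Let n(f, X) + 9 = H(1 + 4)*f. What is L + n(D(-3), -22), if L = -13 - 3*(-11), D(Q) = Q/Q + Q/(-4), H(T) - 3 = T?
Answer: 25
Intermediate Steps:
H(T) = 3 + T
D(Q) = 1 - Q/4 (D(Q) = 1 + Q*(-¼) = 1 - Q/4)
L = 20 (L = -13 + 33 = 20)
n(f, X) = -9 + 8*f (n(f, X) = -9 + (3 + (1 + 4))*f = -9 + (3 + 5)*f = -9 + 8*f)
L + n(D(-3), -22) = 20 + (-9 + 8*(1 - ¼*(-3))) = 20 + (-9 + 8*(1 + ¾)) = 20 + (-9 + 8*(7/4)) = 20 + (-9 + 14) = 20 + 5 = 25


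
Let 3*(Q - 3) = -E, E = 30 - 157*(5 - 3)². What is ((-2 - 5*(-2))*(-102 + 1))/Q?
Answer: -2424/607 ≈ -3.9934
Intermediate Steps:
E = -598 (E = 30 - 157*2² = 30 - 157*4 = 30 - 628 = -598)
Q = 607/3 (Q = 3 + (-1*(-598))/3 = 3 + (⅓)*598 = 3 + 598/3 = 607/3 ≈ 202.33)
((-2 - 5*(-2))*(-102 + 1))/Q = ((-2 - 5*(-2))*(-102 + 1))/(607/3) = ((-2 + 10)*(-101))*(3/607) = (8*(-101))*(3/607) = -808*3/607 = -2424/607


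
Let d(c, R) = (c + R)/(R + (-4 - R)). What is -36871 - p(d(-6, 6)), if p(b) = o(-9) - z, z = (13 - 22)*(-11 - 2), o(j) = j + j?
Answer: -36736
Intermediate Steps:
o(j) = 2*j
z = 117 (z = -9*(-13) = 117)
d(c, R) = -R/4 - c/4 (d(c, R) = (R + c)/(-4) = (R + c)*(-1/4) = -R/4 - c/4)
p(b) = -135 (p(b) = 2*(-9) - 1*117 = -18 - 117 = -135)
-36871 - p(d(-6, 6)) = -36871 - 1*(-135) = -36871 + 135 = -36736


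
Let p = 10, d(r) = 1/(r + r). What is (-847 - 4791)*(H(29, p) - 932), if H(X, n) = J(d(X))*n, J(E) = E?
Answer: 152355674/29 ≈ 5.2536e+6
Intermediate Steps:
d(r) = 1/(2*r)
H(X, n) = n/(2*X) (H(X, n) = (1/(2*X))*n = n/(2*X))
(-847 - 4791)*(H(29, p) - 932) = (-847 - 4791)*((½)*10/29 - 932) = -5638*((½)*10*(1/29) - 932) = -5638*(5/29 - 932) = -5638*(-27023/29) = 152355674/29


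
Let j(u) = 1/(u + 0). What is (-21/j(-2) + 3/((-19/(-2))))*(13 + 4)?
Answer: 13668/19 ≈ 719.37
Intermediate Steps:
j(u) = 1/u
(-21/j(-2) + 3/((-19/(-2))))*(13 + 4) = (-21/(1/(-2)) + 3/((-19/(-2))))*(13 + 4) = (-21/(-½) + 3/((-19*(-½))))*17 = (-21*(-2) + 3/(19/2))*17 = (42 + 3*(2/19))*17 = (42 + 6/19)*17 = (804/19)*17 = 13668/19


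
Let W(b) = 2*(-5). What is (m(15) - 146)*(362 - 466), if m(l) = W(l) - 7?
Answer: 16952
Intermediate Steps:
W(b) = -10
m(l) = -17 (m(l) = -10 - 7 = -17)
(m(15) - 146)*(362 - 466) = (-17 - 146)*(362 - 466) = -163*(-104) = 16952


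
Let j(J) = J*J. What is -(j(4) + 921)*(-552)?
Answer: 517224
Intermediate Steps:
j(J) = J²
-(j(4) + 921)*(-552) = -(4² + 921)*(-552) = -(16 + 921)*(-552) = -937*(-552) = -1*(-517224) = 517224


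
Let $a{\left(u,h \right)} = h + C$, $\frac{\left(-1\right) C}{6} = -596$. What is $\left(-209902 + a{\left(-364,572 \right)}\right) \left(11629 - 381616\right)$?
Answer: $76126305198$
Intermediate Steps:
$C = 3576$ ($C = \left(-6\right) \left(-596\right) = 3576$)
$a{\left(u,h \right)} = 3576 + h$ ($a{\left(u,h \right)} = h + 3576 = 3576 + h$)
$\left(-209902 + a{\left(-364,572 \right)}\right) \left(11629 - 381616\right) = \left(-209902 + \left(3576 + 572\right)\right) \left(11629 - 381616\right) = \left(-209902 + 4148\right) \left(-369987\right) = \left(-205754\right) \left(-369987\right) = 76126305198$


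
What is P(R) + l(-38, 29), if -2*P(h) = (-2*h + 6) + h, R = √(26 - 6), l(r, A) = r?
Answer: -41 + √5 ≈ -38.764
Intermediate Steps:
R = 2*√5 (R = √20 = 2*√5 ≈ 4.4721)
P(h) = -3 + h/2 (P(h) = -((-2*h + 6) + h)/2 = -((6 - 2*h) + h)/2 = -(6 - h)/2 = -3 + h/2)
P(R) + l(-38, 29) = (-3 + (2*√5)/2) - 38 = (-3 + √5) - 38 = -41 + √5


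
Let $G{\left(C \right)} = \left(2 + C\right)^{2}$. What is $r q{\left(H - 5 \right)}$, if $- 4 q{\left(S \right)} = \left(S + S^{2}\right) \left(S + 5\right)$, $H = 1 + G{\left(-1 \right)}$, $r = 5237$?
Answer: $-15711$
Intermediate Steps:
$H = 2$ ($H = 1 + \left(2 - 1\right)^{2} = 1 + 1^{2} = 1 + 1 = 2$)
$q{\left(S \right)} = - \frac{\left(5 + S\right) \left(S + S^{2}\right)}{4}$ ($q{\left(S \right)} = - \frac{\left(S + S^{2}\right) \left(S + 5\right)}{4} = - \frac{\left(S + S^{2}\right) \left(5 + S\right)}{4} = - \frac{\left(5 + S\right) \left(S + S^{2}\right)}{4}$)
$r q{\left(H - 5 \right)} = 5237 \left(- \frac{\left(2 - 5\right) \left(5 + \left(2 - 5\right)^{2} + 6 \left(2 - 5\right)\right)}{4}\right) = 5237 \left(\left(- \frac{1}{4}\right) \left(-3\right) \left(5 + \left(-3\right)^{2} + 6 \left(-3\right)\right)\right) = 5237 \left(\left(- \frac{1}{4}\right) \left(-3\right) \left(5 + 9 - 18\right)\right) = 5237 \left(\left(- \frac{1}{4}\right) \left(-3\right) \left(-4\right)\right) = 5237 \left(-3\right) = -15711$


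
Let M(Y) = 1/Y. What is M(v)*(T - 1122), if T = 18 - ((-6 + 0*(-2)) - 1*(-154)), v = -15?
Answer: 1252/15 ≈ 83.467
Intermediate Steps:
T = -130 (T = 18 - ((-6 + 0) + 154) = 18 - (-6 + 154) = 18 - 1*148 = 18 - 148 = -130)
M(v)*(T - 1122) = (-130 - 1122)/(-15) = -1/15*(-1252) = 1252/15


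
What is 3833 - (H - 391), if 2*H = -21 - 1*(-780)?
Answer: 7689/2 ≈ 3844.5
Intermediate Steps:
H = 759/2 (H = (-21 - 1*(-780))/2 = (-21 + 780)/2 = (½)*759 = 759/2 ≈ 379.50)
3833 - (H - 391) = 3833 - (759/2 - 391) = 3833 - 1*(-23/2) = 3833 + 23/2 = 7689/2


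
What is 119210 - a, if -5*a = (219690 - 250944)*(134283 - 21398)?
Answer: -705502348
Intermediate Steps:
a = 705621558 (a = -(219690 - 250944)*(134283 - 21398)/5 = -(-31254)*112885/5 = -⅕*(-3528107790) = 705621558)
119210 - a = 119210 - 1*705621558 = 119210 - 705621558 = -705502348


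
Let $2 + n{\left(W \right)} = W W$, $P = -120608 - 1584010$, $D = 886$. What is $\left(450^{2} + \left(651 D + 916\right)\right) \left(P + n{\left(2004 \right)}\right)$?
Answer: $1803355781992$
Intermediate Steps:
$P = -1704618$
$n{\left(W \right)} = -2 + W^{2}$ ($n{\left(W \right)} = -2 + W W = -2 + W^{2}$)
$\left(450^{2} + \left(651 D + 916\right)\right) \left(P + n{\left(2004 \right)}\right) = \left(450^{2} + \left(651 \cdot 886 + 916\right)\right) \left(-1704618 - \left(2 - 2004^{2}\right)\right) = \left(202500 + \left(576786 + 916\right)\right) \left(-1704618 + \left(-2 + 4016016\right)\right) = \left(202500 + 577702\right) \left(-1704618 + 4016014\right) = 780202 \cdot 2311396 = 1803355781992$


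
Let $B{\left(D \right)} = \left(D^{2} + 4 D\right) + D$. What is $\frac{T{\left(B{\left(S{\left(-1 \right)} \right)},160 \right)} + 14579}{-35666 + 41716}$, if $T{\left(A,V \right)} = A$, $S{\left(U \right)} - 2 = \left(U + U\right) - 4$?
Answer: $\frac{53}{22} \approx 2.4091$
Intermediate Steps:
$S{\left(U \right)} = -2 + 2 U$ ($S{\left(U \right)} = 2 + \left(\left(U + U\right) - 4\right) = 2 + \left(2 U - 4\right) = 2 + \left(-4 + 2 U\right) = -2 + 2 U$)
$B{\left(D \right)} = D^{2} + 5 D$
$\frac{T{\left(B{\left(S{\left(-1 \right)} \right)},160 \right)} + 14579}{-35666 + 41716} = \frac{\left(-2 + 2 \left(-1\right)\right) \left(5 + \left(-2 + 2 \left(-1\right)\right)\right) + 14579}{-35666 + 41716} = \frac{\left(-2 - 2\right) \left(5 - 4\right) + 14579}{6050} = \left(- 4 \left(5 - 4\right) + 14579\right) \frac{1}{6050} = \left(\left(-4\right) 1 + 14579\right) \frac{1}{6050} = \left(-4 + 14579\right) \frac{1}{6050} = 14575 \cdot \frac{1}{6050} = \frac{53}{22}$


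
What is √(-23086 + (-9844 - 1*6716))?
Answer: I*√39646 ≈ 199.11*I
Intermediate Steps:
√(-23086 + (-9844 - 1*6716)) = √(-23086 + (-9844 - 6716)) = √(-23086 - 16560) = √(-39646) = I*√39646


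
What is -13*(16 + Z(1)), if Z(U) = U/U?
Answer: -221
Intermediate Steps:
Z(U) = 1
-13*(16 + Z(1)) = -13*(16 + 1) = -13*17 = -221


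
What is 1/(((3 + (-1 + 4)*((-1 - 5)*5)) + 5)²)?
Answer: 1/6724 ≈ 0.00014872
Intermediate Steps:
1/(((3 + (-1 + 4)*((-1 - 5)*5)) + 5)²) = 1/(((3 + 3*(-6*5)) + 5)²) = 1/(((3 + 3*(-30)) + 5)²) = 1/(((3 - 90) + 5)²) = 1/((-87 + 5)²) = 1/((-82)²) = 1/6724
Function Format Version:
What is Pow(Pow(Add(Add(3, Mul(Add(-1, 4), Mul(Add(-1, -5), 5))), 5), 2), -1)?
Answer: Rational(1, 6724) ≈ 0.00014872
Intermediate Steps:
Pow(Pow(Add(Add(3, Mul(Add(-1, 4), Mul(Add(-1, -5), 5))), 5), 2), -1) = Pow(Pow(Add(Add(3, Mul(3, Mul(-6, 5))), 5), 2), -1) = Pow(Pow(Add(Add(3, Mul(3, -30)), 5), 2), -1) = Pow(Pow(Add(Add(3, -90), 5), 2), -1) = Pow(Pow(Add(-87, 5), 2), -1) = Pow(Pow(-82, 2), -1) = Pow(6724, -1) = Rational(1, 6724)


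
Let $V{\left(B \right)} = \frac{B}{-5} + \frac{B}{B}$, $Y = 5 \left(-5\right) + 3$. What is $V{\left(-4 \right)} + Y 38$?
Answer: $- \frac{4171}{5} \approx -834.2$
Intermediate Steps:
$Y = -22$ ($Y = -25 + 3 = -22$)
$V{\left(B \right)} = 1 - \frac{B}{5}$ ($V{\left(B \right)} = B \left(- \frac{1}{5}\right) + 1 = - \frac{B}{5} + 1 = 1 - \frac{B}{5}$)
$V{\left(-4 \right)} + Y 38 = \left(1 - - \frac{4}{5}\right) - 836 = \left(1 + \frac{4}{5}\right) - 836 = \frac{9}{5} - 836 = - \frac{4171}{5}$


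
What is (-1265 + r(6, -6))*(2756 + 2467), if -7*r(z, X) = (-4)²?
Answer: -46333233/7 ≈ -6.6190e+6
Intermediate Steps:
r(z, X) = -16/7 (r(z, X) = -⅐*(-4)² = -⅐*16 = -16/7)
(-1265 + r(6, -6))*(2756 + 2467) = (-1265 - 16/7)*(2756 + 2467) = -8871/7*5223 = -46333233/7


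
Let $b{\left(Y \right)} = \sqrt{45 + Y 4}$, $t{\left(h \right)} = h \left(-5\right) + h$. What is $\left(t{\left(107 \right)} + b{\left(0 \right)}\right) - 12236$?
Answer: $-12664 + 3 \sqrt{5} \approx -12657.0$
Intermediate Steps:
$t{\left(h \right)} = - 4 h$ ($t{\left(h \right)} = - 5 h + h = - 4 h$)
$b{\left(Y \right)} = \sqrt{45 + 4 Y}$
$\left(t{\left(107 \right)} + b{\left(0 \right)}\right) - 12236 = \left(\left(-4\right) 107 + \sqrt{45 + 4 \cdot 0}\right) - 12236 = \left(-428 + \sqrt{45 + 0}\right) - 12236 = \left(-428 + \sqrt{45}\right) - 12236 = \left(-428 + 3 \sqrt{5}\right) - 12236 = -12664 + 3 \sqrt{5}$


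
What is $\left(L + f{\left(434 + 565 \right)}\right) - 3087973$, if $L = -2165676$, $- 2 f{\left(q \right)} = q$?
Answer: $- \frac{10508297}{2} \approx -5.2542 \cdot 10^{6}$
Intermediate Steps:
$f{\left(q \right)} = - \frac{q}{2}$
$\left(L + f{\left(434 + 565 \right)}\right) - 3087973 = \left(-2165676 - \frac{434 + 565}{2}\right) - 3087973 = \left(-2165676 - \frac{999}{2}\right) - 3087973 = - \frac{4332351}{2} - 3087973 = - \frac{10508297}{2}$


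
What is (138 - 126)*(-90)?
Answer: -1080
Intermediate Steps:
(138 - 126)*(-90) = 12*(-90) = -1080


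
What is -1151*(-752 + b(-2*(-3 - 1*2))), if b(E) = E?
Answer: 854042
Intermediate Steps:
-1151*(-752 + b(-2*(-3 - 1*2))) = -1151*(-752 - 2*(-3 - 1*2)) = -1151*(-752 - 2*(-3 - 2)) = -1151*(-752 - 2*(-5)) = -1151*(-752 + 10) = -1151*(-742) = 854042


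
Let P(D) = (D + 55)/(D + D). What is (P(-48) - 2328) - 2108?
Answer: -425863/96 ≈ -4436.1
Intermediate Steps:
P(D) = (55 + D)/(2*D) (P(D) = (55 + D)/((2*D)) = (55 + D)*(1/(2*D)) = (55 + D)/(2*D))
(P(-48) - 2328) - 2108 = ((1/2)*(55 - 48)/(-48) - 2328) - 2108 = ((1/2)*(-1/48)*7 - 2328) - 2108 = (-7/96 - 2328) - 2108 = -223495/96 - 2108 = -425863/96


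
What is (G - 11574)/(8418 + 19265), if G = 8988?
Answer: -2586/27683 ≈ -0.093415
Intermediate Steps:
(G - 11574)/(8418 + 19265) = (8988 - 11574)/(8418 + 19265) = -2586/27683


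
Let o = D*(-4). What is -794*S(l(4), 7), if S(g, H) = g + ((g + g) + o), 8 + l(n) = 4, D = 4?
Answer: 22232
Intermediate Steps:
l(n) = -4 (l(n) = -8 + 4 = -4)
o = -16 (o = 4*(-4) = -16)
S(g, H) = -16 + 3*g (S(g, H) = g + ((g + g) - 16) = g + (2*g - 16) = g + (-16 + 2*g) = -16 + 3*g)
-794*S(l(4), 7) = -794*(-16 + 3*(-4)) = -794*(-16 - 12) = -794*(-28) = 22232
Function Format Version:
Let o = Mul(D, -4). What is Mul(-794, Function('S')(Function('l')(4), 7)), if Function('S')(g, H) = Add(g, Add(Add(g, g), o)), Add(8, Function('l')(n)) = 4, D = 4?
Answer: 22232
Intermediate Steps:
Function('l')(n) = -4 (Function('l')(n) = Add(-8, 4) = -4)
o = -16 (o = Mul(4, -4) = -16)
Function('S')(g, H) = Add(-16, Mul(3, g)) (Function('S')(g, H) = Add(g, Add(Add(g, g), -16)) = Add(g, Add(Mul(2, g), -16)) = Add(g, Add(-16, Mul(2, g))) = Add(-16, Mul(3, g)))
Mul(-794, Function('S')(Function('l')(4), 7)) = Mul(-794, Add(-16, Mul(3, -4))) = Mul(-794, Add(-16, -12)) = Mul(-794, -28) = 22232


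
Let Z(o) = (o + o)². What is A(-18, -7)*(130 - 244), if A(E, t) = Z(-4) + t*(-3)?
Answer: -9690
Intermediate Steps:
Z(o) = 4*o² (Z(o) = (2*o)² = 4*o²)
A(E, t) = 64 - 3*t (A(E, t) = 4*(-4)² + t*(-3) = 4*16 - 3*t = 64 - 3*t)
A(-18, -7)*(130 - 244) = (64 - 3*(-7))*(130 - 244) = (64 + 21)*(-114) = 85*(-114) = -9690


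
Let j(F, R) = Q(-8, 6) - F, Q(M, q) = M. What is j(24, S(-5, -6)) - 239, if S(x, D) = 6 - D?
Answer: -271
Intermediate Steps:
j(F, R) = -8 - F
j(24, S(-5, -6)) - 239 = (-8 - 1*24) - 239 = (-8 - 24) - 239 = -32 - 239 = -271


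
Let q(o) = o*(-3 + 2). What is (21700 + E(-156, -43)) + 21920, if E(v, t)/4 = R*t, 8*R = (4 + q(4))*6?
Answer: 43620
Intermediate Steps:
q(o) = -o (q(o) = o*(-1) = -o)
R = 0 (R = ((4 - 1*4)*6)/8 = ((4 - 4)*6)/8 = (0*6)/8 = (1/8)*0 = 0)
E(v, t) = 0 (E(v, t) = 4*(0*t) = 4*0 = 0)
(21700 + E(-156, -43)) + 21920 = (21700 + 0) + 21920 = 21700 + 21920 = 43620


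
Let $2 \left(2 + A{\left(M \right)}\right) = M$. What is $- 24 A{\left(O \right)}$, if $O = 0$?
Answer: $48$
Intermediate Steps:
$A{\left(M \right)} = -2 + \frac{M}{2}$
$- 24 A{\left(O \right)} = - 24 \left(-2 + \frac{1}{2} \cdot 0\right) = - 24 \left(-2 + 0\right) = \left(-24\right) \left(-2\right) = 48$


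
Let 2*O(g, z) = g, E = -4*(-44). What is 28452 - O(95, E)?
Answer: 56809/2 ≈ 28405.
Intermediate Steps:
E = 176
O(g, z) = g/2
28452 - O(95, E) = 28452 - 95/2 = 56809/2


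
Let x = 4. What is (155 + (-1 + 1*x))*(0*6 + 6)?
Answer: 948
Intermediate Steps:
(155 + (-1 + 1*x))*(0*6 + 6) = (155 + (-1 + 1*4))*(0*6 + 6) = (155 + (-1 + 4))*(0 + 6) = (155 + 3)*6 = 158*6 = 948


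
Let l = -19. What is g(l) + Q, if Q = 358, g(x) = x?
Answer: 339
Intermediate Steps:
g(l) + Q = -19 + 358 = 339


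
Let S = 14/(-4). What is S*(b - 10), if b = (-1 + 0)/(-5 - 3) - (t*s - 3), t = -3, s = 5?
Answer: -455/16 ≈ -28.438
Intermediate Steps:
S = -7/2 (S = 14*(-¼) = -7/2 ≈ -3.5000)
b = 145/8 (b = (-1 + 0)/(-5 - 3) - (-3*5 - 3) = -1/(-8) - (-15 - 3) = -1*(-⅛) - 1*(-18) = ⅛ + 18 = 145/8 ≈ 18.125)
S*(b - 10) = -7*(145/8 - 10)/2 = -7/2*65/8 = -455/16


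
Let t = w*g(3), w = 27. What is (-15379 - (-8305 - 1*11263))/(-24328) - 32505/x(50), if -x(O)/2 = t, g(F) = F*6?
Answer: 65559161/1970568 ≈ 33.269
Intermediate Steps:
g(F) = 6*F
t = 486 (t = 27*(6*3) = 27*18 = 486)
x(O) = -972 (x(O) = -2*486 = -972)
(-15379 - (-8305 - 1*11263))/(-24328) - 32505/x(50) = (-15379 - (-8305 - 1*11263))/(-24328) - 32505/(-972) = (-15379 - (-8305 - 11263))*(-1/24328) - 32505*(-1/972) = (-15379 - 1*(-19568))*(-1/24328) + 10835/324 = (-15379 + 19568)*(-1/24328) + 10835/324 = 4189*(-1/24328) + 10835/324 = -4189/24328 + 10835/324 = 65559161/1970568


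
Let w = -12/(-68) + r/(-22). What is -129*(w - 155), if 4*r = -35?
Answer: 29801709/1496 ≈ 19921.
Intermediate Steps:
r = -35/4 (r = (1/4)*(-35) = -35/4 ≈ -8.7500)
w = 859/1496 (w = -12/(-68) - 35/4/(-22) = -12*(-1/68) - 35/4*(-1/22) = 3/17 + 35/88 = 859/1496 ≈ 0.57420)
-129*(w - 155) = -129*(859/1496 - 155) = -129*(-231021/1496) = 29801709/1496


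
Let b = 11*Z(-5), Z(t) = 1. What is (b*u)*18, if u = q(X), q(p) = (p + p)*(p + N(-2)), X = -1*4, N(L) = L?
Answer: 9504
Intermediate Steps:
X = -4
q(p) = 2*p*(-2 + p) (q(p) = (p + p)*(p - 2) = (2*p)*(-2 + p) = 2*p*(-2 + p))
b = 11 (b = 11*1 = 11)
u = 48 (u = 2*(-4)*(-2 - 4) = 2*(-4)*(-6) = 48)
(b*u)*18 = (11*48)*18 = 528*18 = 9504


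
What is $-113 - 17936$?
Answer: $-18049$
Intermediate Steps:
$-113 - 17936 = -18049$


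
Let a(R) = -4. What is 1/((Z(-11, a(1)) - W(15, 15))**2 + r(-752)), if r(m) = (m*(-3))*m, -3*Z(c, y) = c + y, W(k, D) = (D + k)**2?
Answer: -1/895487 ≈ -1.1167e-6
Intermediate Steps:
Z(c, y) = -c/3 - y/3 (Z(c, y) = -(c + y)/3 = -c/3 - y/3)
r(m) = -3*m**2 (r(m) = (-3*m)*m = -3*m**2)
1/((Z(-11, a(1)) - W(15, 15))**2 + r(-752)) = 1/(((-1/3*(-11) - 1/3*(-4)) - (15 + 15)**2)**2 - 3*(-752)**2) = 1/(((11/3 + 4/3) - 1*30**2)**2 - 3*565504) = 1/((5 - 1*900)**2 - 1696512) = 1/((5 - 900)**2 - 1696512) = 1/((-895)**2 - 1696512) = 1/(801025 - 1696512) = 1/(-895487) = -1/895487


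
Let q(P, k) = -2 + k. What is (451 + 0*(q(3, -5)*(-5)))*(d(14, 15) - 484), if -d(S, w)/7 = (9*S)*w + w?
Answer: -6232369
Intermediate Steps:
d(S, w) = -7*w - 63*S*w (d(S, w) = -7*((9*S)*w + w) = -7*(9*S*w + w) = -7*(w + 9*S*w) = -7*w - 63*S*w)
(451 + 0*(q(3, -5)*(-5)))*(d(14, 15) - 484) = (451 + 0*((-2 - 5)*(-5)))*(-7*15*(1 + 9*14) - 484) = (451 + 0*(-7*(-5)))*(-7*15*(1 + 126) - 484) = (451 + 0*35)*(-7*15*127 - 484) = (451 + 0)*(-13335 - 484) = 451*(-13819) = -6232369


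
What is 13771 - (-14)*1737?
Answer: 38089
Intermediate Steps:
13771 - (-14)*1737 = 13771 - 1*(-24318) = 13771 + 24318 = 38089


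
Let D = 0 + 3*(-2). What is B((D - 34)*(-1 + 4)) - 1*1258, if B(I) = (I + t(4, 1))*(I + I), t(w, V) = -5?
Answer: 28742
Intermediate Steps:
D = -6 (D = 0 - 6 = -6)
B(I) = 2*I*(-5 + I) (B(I) = (I - 5)*(I + I) = (-5 + I)*(2*I) = 2*I*(-5 + I))
B((D - 34)*(-1 + 4)) - 1*1258 = 2*((-6 - 34)*(-1 + 4))*(-5 + (-6 - 34)*(-1 + 4)) - 1*1258 = 2*(-40*3)*(-5 - 40*3) - 1258 = 2*(-120)*(-5 - 120) - 1258 = 2*(-120)*(-125) - 1258 = 30000 - 1258 = 28742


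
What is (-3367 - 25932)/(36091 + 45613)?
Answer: -29299/81704 ≈ -0.35860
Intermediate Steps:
(-3367 - 25932)/(36091 + 45613) = -29299/81704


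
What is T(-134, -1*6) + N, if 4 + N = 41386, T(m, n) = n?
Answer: 41376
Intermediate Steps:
N = 41382 (N = -4 + 41386 = 41382)
T(-134, -1*6) + N = -1*6 + 41382 = -6 + 41382 = 41376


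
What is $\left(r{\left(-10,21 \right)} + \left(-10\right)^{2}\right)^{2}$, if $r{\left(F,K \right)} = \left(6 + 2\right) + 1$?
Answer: $11881$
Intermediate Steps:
$r{\left(F,K \right)} = 9$ ($r{\left(F,K \right)} = 8 + 1 = 9$)
$\left(r{\left(-10,21 \right)} + \left(-10\right)^{2}\right)^{2} = \left(9 + \left(-10\right)^{2}\right)^{2} = \left(9 + 100\right)^{2} = 109^{2} = 11881$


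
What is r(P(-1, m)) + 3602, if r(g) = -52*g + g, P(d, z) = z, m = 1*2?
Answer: 3500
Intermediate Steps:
m = 2
r(g) = -51*g
r(P(-1, m)) + 3602 = -51*2 + 3602 = -102 + 3602 = 3500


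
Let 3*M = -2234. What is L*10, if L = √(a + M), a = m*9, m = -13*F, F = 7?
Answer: 10*I*√14073/3 ≈ 395.43*I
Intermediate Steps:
m = -91 (m = -13*7 = -91)
M = -2234/3 (M = (⅓)*(-2234) = -2234/3 ≈ -744.67)
a = -819 (a = -91*9 = -819)
L = I*√14073/3 (L = √(-819 - 2234/3) = √(-4691/3) = I*√14073/3 ≈ 39.543*I)
L*10 = (I*√14073/3)*10 = 10*I*√14073/3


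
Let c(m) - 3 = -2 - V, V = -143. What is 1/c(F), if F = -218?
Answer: 1/144 ≈ 0.0069444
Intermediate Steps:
c(m) = 144 (c(m) = 3 + (-2 - 1*(-143)) = 3 + (-2 + 143) = 3 + 141 = 144)
1/c(F) = 1/144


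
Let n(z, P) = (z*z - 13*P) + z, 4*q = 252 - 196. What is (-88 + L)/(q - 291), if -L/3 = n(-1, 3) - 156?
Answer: -497/277 ≈ -1.7942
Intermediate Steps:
q = 14 (q = (252 - 196)/4 = (1/4)*56 = 14)
n(z, P) = z + z**2 - 13*P (n(z, P) = (z**2 - 13*P) + z = z + z**2 - 13*P)
L = 585 (L = -3*((-1 + (-1)**2 - 13*3) - 156) = -3*((-1 + 1 - 39) - 156) = -3*(-39 - 156) = -3*(-195) = 585)
(-88 + L)/(q - 291) = (-88 + 585)/(14 - 291) = 497/(-277) = 497*(-1/277) = -497/277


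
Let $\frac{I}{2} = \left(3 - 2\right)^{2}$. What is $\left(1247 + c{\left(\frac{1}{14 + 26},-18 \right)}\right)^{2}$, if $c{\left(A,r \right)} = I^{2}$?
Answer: $1565001$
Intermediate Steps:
$I = 2$ ($I = 2 \left(3 - 2\right)^{2} = 2 \cdot 1^{2} = 2 \cdot 1 = 2$)
$c{\left(A,r \right)} = 4$ ($c{\left(A,r \right)} = 2^{2} = 4$)
$\left(1247 + c{\left(\frac{1}{14 + 26},-18 \right)}\right)^{2} = \left(1247 + 4\right)^{2} = 1251^{2} = 1565001$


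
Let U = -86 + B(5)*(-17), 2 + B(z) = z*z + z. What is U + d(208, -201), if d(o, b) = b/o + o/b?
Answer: -23579761/41808 ≈ -564.00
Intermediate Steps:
B(z) = -2 + z + z² (B(z) = -2 + (z*z + z) = -2 + (z² + z) = -2 + (z + z²) = -2 + z + z²)
U = -562 (U = -86 + (-2 + 5 + 5²)*(-17) = -86 + (-2 + 5 + 25)*(-17) = -86 + 28*(-17) = -86 - 476 = -562)
U + d(208, -201) = -562 + (-201/208 + 208/(-201)) = -562 + (-201*1/208 + 208*(-1/201)) = -562 + (-201/208 - 208/201) = -562 - 83665/41808 = -23579761/41808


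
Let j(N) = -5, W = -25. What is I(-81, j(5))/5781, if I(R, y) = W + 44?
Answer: 19/5781 ≈ 0.0032866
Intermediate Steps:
I(R, y) = 19 (I(R, y) = -25 + 44 = 19)
I(-81, j(5))/5781 = 19/5781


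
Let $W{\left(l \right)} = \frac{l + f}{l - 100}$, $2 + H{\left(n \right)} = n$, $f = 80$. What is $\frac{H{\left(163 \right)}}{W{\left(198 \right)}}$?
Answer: $\frac{7889}{139} \approx 56.755$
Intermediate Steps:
$H{\left(n \right)} = -2 + n$
$W{\left(l \right)} = \frac{80 + l}{-100 + l}$ ($W{\left(l \right)} = \frac{l + 80}{l - 100} = \frac{80 + l}{-100 + l}$)
$\frac{H{\left(163 \right)}}{W{\left(198 \right)}} = \frac{-2 + 163}{\frac{1}{-100 + 198} \left(80 + 198\right)} = \frac{161}{\frac{1}{98} \cdot 278} = \frac{161}{\frac{139}{49}} = 161 \cdot \frac{49}{139} = \frac{7889}{139}$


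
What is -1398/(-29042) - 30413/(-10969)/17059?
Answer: 131238626702/2717172003091 ≈ 0.048300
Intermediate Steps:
-1398/(-29042) - 30413/(-10969)/17059 = -1398*(-1/29042) - 30413*(-1/10969)*(1/17059) = 699/14521 + (30413/10969)*(1/17059) = 699/14521 + 30413/187120171 = 131238626702/2717172003091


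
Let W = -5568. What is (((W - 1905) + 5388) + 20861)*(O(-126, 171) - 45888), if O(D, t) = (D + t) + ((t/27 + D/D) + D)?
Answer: -2588928760/3 ≈ -8.6298e+8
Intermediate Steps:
O(D, t) = 1 + 2*D + 28*t/27 (O(D, t) = (D + t) + ((t*(1/27) + 1) + D) = (D + t) + ((t/27 + 1) + D) = (D + t) + ((1 + t/27) + D) = (D + t) + (1 + D + t/27) = 1 + 2*D + 28*t/27)
(((W - 1905) + 5388) + 20861)*(O(-126, 171) - 45888) = (((-5568 - 1905) + 5388) + 20861)*((1 + 2*(-126) + (28/27)*171) - 45888) = ((-7473 + 5388) + 20861)*((1 - 252 + 532/3) - 45888) = (-2085 + 20861)*(-221/3 - 45888) = 18776*(-137885/3) = -2588928760/3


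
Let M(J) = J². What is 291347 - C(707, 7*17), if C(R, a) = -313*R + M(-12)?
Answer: 512494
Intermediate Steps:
C(R, a) = 144 - 313*R (C(R, a) = -313*R + (-12)² = -313*R + 144 = 144 - 313*R)
291347 - C(707, 7*17) = 291347 - (144 - 313*707) = 291347 - (144 - 221291) = 291347 - 1*(-221147) = 291347 + 221147 = 512494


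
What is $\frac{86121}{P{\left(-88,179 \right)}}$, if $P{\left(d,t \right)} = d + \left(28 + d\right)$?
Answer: $- \frac{86121}{148} \approx -581.9$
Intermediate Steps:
$P{\left(d,t \right)} = 28 + 2 d$
$\frac{86121}{P{\left(-88,179 \right)}} = \frac{86121}{28 + 2 \left(-88\right)} = \frac{86121}{28 - 176} = \frac{86121}{-148} = 86121 \left(- \frac{1}{148}\right) = - \frac{86121}{148}$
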